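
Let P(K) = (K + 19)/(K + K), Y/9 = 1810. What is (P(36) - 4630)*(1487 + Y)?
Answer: -5925162985/72 ≈ -8.2294e+7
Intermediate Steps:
Y = 16290 (Y = 9*1810 = 16290)
P(K) = (19 + K)/(2*K) (P(K) = (19 + K)/((2*K)) = (19 + K)*(1/(2*K)) = (19 + K)/(2*K))
(P(36) - 4630)*(1487 + Y) = ((½)*(19 + 36)/36 - 4630)*(1487 + 16290) = ((½)*(1/36)*55 - 4630)*17777 = (55/72 - 4630)*17777 = -333305/72*17777 = -5925162985/72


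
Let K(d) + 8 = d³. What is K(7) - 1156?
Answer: -821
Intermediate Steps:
K(d) = -8 + d³
K(7) - 1156 = (-8 + 7³) - 1156 = (-8 + 343) - 1156 = 335 - 1156 = -821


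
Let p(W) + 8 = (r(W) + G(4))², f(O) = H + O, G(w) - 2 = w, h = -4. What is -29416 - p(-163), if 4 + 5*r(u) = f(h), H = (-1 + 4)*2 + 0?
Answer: -735984/25 ≈ -29439.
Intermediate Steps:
G(w) = 2 + w
H = 6 (H = 3*2 + 0 = 6 + 0 = 6)
f(O) = 6 + O
r(u) = -⅖ (r(u) = -⅘ + (6 - 4)/5 = -⅘ + (⅕)*2 = -⅘ + ⅖ = -⅖)
p(W) = 584/25 (p(W) = -8 + (-⅖ + (2 + 4))² = -8 + (-⅖ + 6)² = -8 + (28/5)² = -8 + 784/25 = 584/25)
-29416 - p(-163) = -29416 - 1*584/25 = -29416 - 584/25 = -735984/25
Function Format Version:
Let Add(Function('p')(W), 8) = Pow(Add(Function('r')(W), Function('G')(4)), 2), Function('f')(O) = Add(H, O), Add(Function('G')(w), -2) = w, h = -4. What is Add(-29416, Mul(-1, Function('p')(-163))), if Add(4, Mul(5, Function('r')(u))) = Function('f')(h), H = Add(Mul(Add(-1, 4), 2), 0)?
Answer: Rational(-735984, 25) ≈ -29439.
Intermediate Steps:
Function('G')(w) = Add(2, w)
H = 6 (H = Add(Mul(3, 2), 0) = Add(6, 0) = 6)
Function('f')(O) = Add(6, O)
Function('r')(u) = Rational(-2, 5) (Function('r')(u) = Add(Rational(-4, 5), Mul(Rational(1, 5), Add(6, -4))) = Add(Rational(-4, 5), Mul(Rational(1, 5), 2)) = Add(Rational(-4, 5), Rational(2, 5)) = Rational(-2, 5))
Function('p')(W) = Rational(584, 25) (Function('p')(W) = Add(-8, Pow(Add(Rational(-2, 5), Add(2, 4)), 2)) = Add(-8, Pow(Add(Rational(-2, 5), 6), 2)) = Add(-8, Pow(Rational(28, 5), 2)) = Add(-8, Rational(784, 25)) = Rational(584, 25))
Add(-29416, Mul(-1, Function('p')(-163))) = Add(-29416, Mul(-1, Rational(584, 25))) = Add(-29416, Rational(-584, 25)) = Rational(-735984, 25)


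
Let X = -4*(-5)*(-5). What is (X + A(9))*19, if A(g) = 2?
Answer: -1862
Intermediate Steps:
X = -100 (X = 20*(-5) = -100)
(X + A(9))*19 = (-100 + 2)*19 = -98*19 = -1862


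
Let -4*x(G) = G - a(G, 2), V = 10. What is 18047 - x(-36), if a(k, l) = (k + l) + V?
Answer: 18044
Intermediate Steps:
a(k, l) = 10 + k + l (a(k, l) = (k + l) + 10 = 10 + k + l)
x(G) = 3 (x(G) = -(G - (10 + G + 2))/4 = -(G - (12 + G))/4 = -(G + (-12 - G))/4 = -1/4*(-12) = 3)
18047 - x(-36) = 18047 - 1*3 = 18047 - 3 = 18044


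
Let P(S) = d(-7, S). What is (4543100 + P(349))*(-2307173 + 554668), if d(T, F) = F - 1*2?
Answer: -7962413584735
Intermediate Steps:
d(T, F) = -2 + F (d(T, F) = F - 2 = -2 + F)
P(S) = -2 + S
(4543100 + P(349))*(-2307173 + 554668) = (4543100 + (-2 + 349))*(-2307173 + 554668) = (4543100 + 347)*(-1752505) = 4543447*(-1752505) = -7962413584735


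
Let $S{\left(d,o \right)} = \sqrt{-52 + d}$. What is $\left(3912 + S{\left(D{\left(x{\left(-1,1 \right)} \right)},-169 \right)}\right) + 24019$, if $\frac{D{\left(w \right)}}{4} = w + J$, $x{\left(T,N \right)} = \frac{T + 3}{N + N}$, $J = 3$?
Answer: $27931 + 6 i \approx 27931.0 + 6.0 i$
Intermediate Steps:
$x{\left(T,N \right)} = \frac{3 + T}{2 N}$
$D{\left(w \right)} = 12 + 4 w$ ($D{\left(w \right)} = 4 \left(w + 3\right) = 4 \left(3 + w\right) = 12 + 4 w$)
$\left(3912 + S{\left(D{\left(x{\left(-1,1 \right)} \right)},-169 \right)}\right) + 24019 = \left(3912 + \sqrt{-52 + \left(12 + 4 \frac{3 - 1}{2 \cdot 1}\right)}\right) + 24019 = \left(3912 + \sqrt{-52 + \left(12 + 4 \cdot \frac{1}{2} \cdot 1 \cdot 2\right)}\right) + 24019 = \left(3912 + \sqrt{-52 + \left(12 + 4 \cdot 1\right)}\right) + 24019 = \left(3912 + \sqrt{-52 + \left(12 + 4\right)}\right) + 24019 = \left(3912 + \sqrt{-52 + 16}\right) + 24019 = \left(3912 + \sqrt{-36}\right) + 24019 = \left(3912 + 6 i\right) + 24019 = 27931 + 6 i$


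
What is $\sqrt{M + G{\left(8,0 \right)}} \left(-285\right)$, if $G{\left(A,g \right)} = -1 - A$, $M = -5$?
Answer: $- 285 i \sqrt{14} \approx - 1066.4 i$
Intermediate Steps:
$\sqrt{M + G{\left(8,0 \right)}} \left(-285\right) = \sqrt{-5 - 9} \left(-285\right) = \sqrt{-14} \left(-285\right) = i \sqrt{14} \left(-285\right) = - 285 i \sqrt{14}$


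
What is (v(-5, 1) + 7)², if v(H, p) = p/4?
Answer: 841/16 ≈ 52.563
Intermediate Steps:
v(H, p) = p/4 (v(H, p) = p*(¼) = p/4)
(v(-5, 1) + 7)² = ((¼)*1 + 7)² = (¼ + 7)² = (29/4)² = 841/16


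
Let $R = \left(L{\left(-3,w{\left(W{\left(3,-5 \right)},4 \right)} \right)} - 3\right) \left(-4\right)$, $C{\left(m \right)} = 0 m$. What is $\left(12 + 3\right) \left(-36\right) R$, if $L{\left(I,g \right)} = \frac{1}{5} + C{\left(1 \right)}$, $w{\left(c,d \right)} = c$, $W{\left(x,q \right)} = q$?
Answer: $-6048$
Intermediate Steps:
$C{\left(m \right)} = 0$
$L{\left(I,g \right)} = \frac{1}{5}$ ($L{\left(I,g \right)} = \frac{1}{5} + 0 = \frac{1}{5}$)
$R = \frac{56}{5}$ ($R = \left(\frac{1}{5} - 3\right) \left(-4\right) = \left(- \frac{14}{5}\right) \left(-4\right) = \frac{56}{5} \approx 11.2$)
$\left(12 + 3\right) \left(-36\right) R = \left(12 + 3\right) \left(-36\right) \frac{56}{5} = 15 \left(-36\right) \frac{56}{5} = \left(-540\right) \frac{56}{5} = -6048$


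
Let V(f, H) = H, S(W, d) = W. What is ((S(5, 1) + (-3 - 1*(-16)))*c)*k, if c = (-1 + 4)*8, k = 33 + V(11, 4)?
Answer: 15984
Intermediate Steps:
k = 37 (k = 33 + 4 = 37)
c = 24 (c = 3*8 = 24)
((S(5, 1) + (-3 - 1*(-16)))*c)*k = ((5 + (-3 - 1*(-16)))*24)*37 = ((5 + (-3 + 16))*24)*37 = ((5 + 13)*24)*37 = (18*24)*37 = 432*37 = 15984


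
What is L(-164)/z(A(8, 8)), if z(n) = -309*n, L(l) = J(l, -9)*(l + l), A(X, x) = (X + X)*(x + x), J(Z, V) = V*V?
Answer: 1107/3296 ≈ 0.33586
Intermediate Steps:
J(Z, V) = V**2
A(X, x) = 4*X*x (A(X, x) = (2*X)*(2*x) = 4*X*x)
L(l) = 162*l (L(l) = (-9)**2*(l + l) = 81*(2*l) = 162*l)
L(-164)/z(A(8, 8)) = (162*(-164))/((-1236*8*8)) = -26568/((-309*256)) = -26568/(-79104) = -26568*(-1/79104) = 1107/3296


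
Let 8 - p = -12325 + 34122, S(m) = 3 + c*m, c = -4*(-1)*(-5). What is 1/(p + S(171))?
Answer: -1/25206 ≈ -3.9673e-5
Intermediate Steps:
c = -20 (c = 4*(-5) = -20)
S(m) = 3 - 20*m
p = -21789 (p = 8 - (-12325 + 34122) = 8 - 1*21797 = 8 - 21797 = -21789)
1/(p + S(171)) = 1/(-21789 + (3 - 20*171)) = 1/(-21789 + (3 - 3420)) = 1/(-21789 - 3417) = 1/(-25206) = -1/25206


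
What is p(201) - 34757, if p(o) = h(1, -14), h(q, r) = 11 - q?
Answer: -34747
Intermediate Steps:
p(o) = 10 (p(o) = 11 - 1*1 = 11 - 1 = 10)
p(201) - 34757 = 10 - 34757 = -34747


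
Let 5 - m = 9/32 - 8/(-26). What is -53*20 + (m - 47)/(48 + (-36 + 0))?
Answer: -5309237/4992 ≈ -1063.5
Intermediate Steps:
m = 1835/416 (m = 5 - (9/32 - 8/(-26)) = 5 - (9*(1/32) - 8*(-1/26)) = 5 - (9/32 + 4/13) = 5 - 1*245/416 = 5 - 245/416 = 1835/416 ≈ 4.4111)
-53*20 + (m - 47)/(48 + (-36 + 0)) = -53*20 + (1835/416 - 47)/(48 + (-36 + 0)) = -1060 - 17717/(416*(48 - 36)) = -1060 - 17717/416/12 = -1060 - 17717/416*1/12 = -1060 - 17717/4992 = -5309237/4992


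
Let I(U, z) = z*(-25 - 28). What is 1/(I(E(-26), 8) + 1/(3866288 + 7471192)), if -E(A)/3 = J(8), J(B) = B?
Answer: -11337480/4807091519 ≈ -0.0023585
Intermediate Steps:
E(A) = -24 (E(A) = -3*8 = -24)
I(U, z) = -53*z (I(U, z) = z*(-53) = -53*z)
1/(I(E(-26), 8) + 1/(3866288 + 7471192)) = 1/(-53*8 + 1/(3866288 + 7471192)) = 1/(-424 + 1/11337480) = 1/(-4807091519/11337480) = -11337480/4807091519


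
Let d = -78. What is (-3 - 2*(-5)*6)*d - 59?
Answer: -4505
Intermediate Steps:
(-3 - 2*(-5)*6)*d - 59 = (-3 - 2*(-5)*6)*(-78) - 59 = (-3 + 10*6)*(-78) - 59 = (-3 + 60)*(-78) - 59 = 57*(-78) - 59 = -4446 - 59 = -4505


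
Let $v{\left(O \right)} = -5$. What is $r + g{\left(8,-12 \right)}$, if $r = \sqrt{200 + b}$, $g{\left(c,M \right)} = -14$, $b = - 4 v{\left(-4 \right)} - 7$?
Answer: $-14 + \sqrt{213} \approx 0.59452$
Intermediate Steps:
$b = 13$ ($b = \left(-4\right) \left(-5\right) - 7 = 20 - 7 = 13$)
$r = \sqrt{213}$ ($r = \sqrt{200 + 13} = \sqrt{213} \approx 14.595$)
$r + g{\left(8,-12 \right)} = \sqrt{213} - 14 = -14 + \sqrt{213}$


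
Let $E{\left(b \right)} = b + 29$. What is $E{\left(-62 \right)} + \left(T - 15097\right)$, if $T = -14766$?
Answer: $-29896$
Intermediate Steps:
$E{\left(b \right)} = 29 + b$
$E{\left(-62 \right)} + \left(T - 15097\right) = \left(29 - 62\right) - 29863 = -33 - 29863 = -29896$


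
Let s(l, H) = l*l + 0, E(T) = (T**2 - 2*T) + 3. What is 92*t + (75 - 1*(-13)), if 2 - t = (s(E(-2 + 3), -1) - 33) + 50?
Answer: -1660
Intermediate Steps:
E(T) = 3 + T**2 - 2*T
s(l, H) = l**2 (s(l, H) = l**2 + 0 = l**2)
t = -19 (t = 2 - (((3 + (-2 + 3)**2 - 2*(-2 + 3))**2 - 33) + 50) = 2 - (((3 + 1**2 - 2*1)**2 - 33) + 50) = 2 - (((3 + 1 - 2)**2 - 33) + 50) = 2 - ((2**2 - 33) + 50) = 2 - ((4 - 33) + 50) = 2 - (-29 + 50) = 2 - 1*21 = 2 - 21 = -19)
92*t + (75 - 1*(-13)) = 92*(-19) + (75 - 1*(-13)) = -1748 + (75 + 13) = -1748 + 88 = -1660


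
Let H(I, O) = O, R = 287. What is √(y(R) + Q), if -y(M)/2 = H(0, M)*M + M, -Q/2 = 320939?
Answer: I*√807190 ≈ 898.44*I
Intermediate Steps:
Q = -641878 (Q = -2*320939 = -641878)
y(M) = -2*M - 2*M² (y(M) = -2*(M*M + M) = -2*(M² + M) = -2*(M + M²) = -2*M - 2*M²)
√(y(R) + Q) = √(-2*287*(1 + 287) - 641878) = √(-2*287*288 - 641878) = √(-165312 - 641878) = √(-807190) = I*√807190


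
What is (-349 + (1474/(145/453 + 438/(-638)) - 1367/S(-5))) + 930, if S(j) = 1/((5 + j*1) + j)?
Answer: 89844357/26476 ≈ 3393.4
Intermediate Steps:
S(j) = 1/(5 + 2*j) (S(j) = 1/((5 + j) + j) = 1/(5 + 2*j))
(-349 + (1474/(145/453 + 438/(-638)) - 1367/S(-5))) + 930 = (-349 + (1474/(145/453 + 438/(-638)) - 1367/(1/(5 + 2*(-5))))) + 930 = (-349 + (1474/(145*(1/453) + 438*(-1/638)) - 1367/(1/(5 - 10)))) + 930 = (-349 + (1474/(145/453 - 219/319) - 1367/(1/(-5)))) + 930 = (-349 + (1474/(-52952/144507) - 1367/(-⅕))) + 930 = (-349 + (1474*(-144507/52952) - 1367*(-5))) + 930 = (-349 + (-106501659/26476 + 6835)) + 930 = (-349 + 74461801/26476) + 930 = 65221677/26476 + 930 = 89844357/26476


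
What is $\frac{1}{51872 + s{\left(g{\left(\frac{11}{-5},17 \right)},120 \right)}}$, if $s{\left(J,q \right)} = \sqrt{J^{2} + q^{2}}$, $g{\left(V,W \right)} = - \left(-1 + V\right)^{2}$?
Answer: $\frac{1013125}{52552536702} - \frac{25 \sqrt{141649}}{210210146808} \approx 1.9234 \cdot 10^{-5}$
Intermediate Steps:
$\frac{1}{51872 + s{\left(g{\left(\frac{11}{-5},17 \right)},120 \right)}} = \frac{1}{51872 + \sqrt{\left(- \left(-1 + \frac{11}{-5}\right)^{2}\right)^{2} + 120^{2}}} = \frac{1}{51872 + \sqrt{\left(- \left(-1 + 11 \left(- \frac{1}{5}\right)\right)^{2}\right)^{2} + 14400}} = \frac{1}{51872 + \sqrt{\left(- \left(-1 - \frac{11}{5}\right)^{2}\right)^{2} + 14400}} = \frac{1}{51872 + \sqrt{\left(- \left(- \frac{16}{5}\right)^{2}\right)^{2} + 14400}} = \frac{1}{51872 + \sqrt{\left(\left(-1\right) \frac{256}{25}\right)^{2} + 14400}} = \frac{1}{51872 + \sqrt{\left(- \frac{256}{25}\right)^{2} + 14400}} = \frac{1}{51872 + \sqrt{\frac{65536}{625} + 14400}} = \frac{1}{51872 + \sqrt{\frac{9065536}{625}}} = \frac{1}{51872 + \frac{8 \sqrt{141649}}{25}}$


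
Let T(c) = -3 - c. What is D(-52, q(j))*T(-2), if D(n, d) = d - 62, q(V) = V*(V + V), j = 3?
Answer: 44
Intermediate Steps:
q(V) = 2*V**2 (q(V) = V*(2*V) = 2*V**2)
D(n, d) = -62 + d
D(-52, q(j))*T(-2) = (-62 + 2*3**2)*(-3 - 1*(-2)) = (-62 + 2*9)*(-3 + 2) = (-62 + 18)*(-1) = -44*(-1) = 44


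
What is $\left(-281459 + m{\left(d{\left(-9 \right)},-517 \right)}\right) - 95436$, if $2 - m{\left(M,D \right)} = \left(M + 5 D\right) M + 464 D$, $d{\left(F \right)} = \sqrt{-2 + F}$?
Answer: $-136994 + 2585 i \sqrt{11} \approx -1.3699 \cdot 10^{5} + 8573.5 i$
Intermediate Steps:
$m{\left(M,D \right)} = 2 - 464 D - M \left(M + 5 D\right)$ ($m{\left(M,D \right)} = 2 - \left(\left(M + 5 D\right) M + 464 D\right) = 2 - \left(M \left(M + 5 D\right) + 464 D\right) = 2 - \left(464 D + M \left(M + 5 D\right)\right) = 2 - 464 D - M \left(M + 5 D\right)$)
$\left(-281459 + m{\left(d{\left(-9 \right)},-517 \right)}\right) - 95436 = \left(-281459 - \left(-239890 + \left(\sqrt{-2 - 9}\right)^{2} - 2585 \sqrt{-2 - 9}\right)\right) - 95436 = \left(-281459 + \left(2 - \left(\sqrt{-11}\right)^{2} + 239888 - - 2585 \sqrt{-11}\right)\right) - 95436 = \left(-281459 + \left(2 - \left(i \sqrt{11}\right)^{2} + 239888 - - 2585 i \sqrt{11}\right)\right) - 95436 = \left(-281459 + \left(2 - -11 + 239888 + 2585 i \sqrt{11}\right)\right) - 95436 = \left(-281459 + \left(2 + 11 + 239888 + 2585 i \sqrt{11}\right)\right) - 95436 = \left(-281459 + \left(239901 + 2585 i \sqrt{11}\right)\right) - 95436 = \left(-41558 + 2585 i \sqrt{11}\right) - 95436 = -136994 + 2585 i \sqrt{11}$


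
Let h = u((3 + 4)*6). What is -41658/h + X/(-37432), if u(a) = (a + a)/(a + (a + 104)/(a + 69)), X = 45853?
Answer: -624812091685/29084664 ≈ -21483.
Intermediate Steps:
u(a) = 2*a/(a + (104 + a)/(69 + a)) (u(a) = (2*a)/(a + (104 + a)/(69 + a)) = 2*a/(a + (104 + a)/(69 + a)))
h = 2331/1202 (h = 2*((3 + 4)*6)*(69 + (3 + 4)*6)/(104 + ((3 + 4)*6)² + 70*((3 + 4)*6)) = 2*(7*6)*(69 + 7*6)/(104 + (7*6)² + 70*(7*6)) = 2*42*(69 + 42)/(104 + 42² + 70*42) = 2*42*111/(104 + 1764 + 2940) = 2*42*111/4808 = 2*42*(1/4808)*111 = 2331/1202 ≈ 1.9393)
-41658/h + X/(-37432) = -41658/2331/1202 + 45853/(-37432) = -41658*1202/2331 + 45853*(-1/37432) = -16690972/777 - 45853/37432 = -624812091685/29084664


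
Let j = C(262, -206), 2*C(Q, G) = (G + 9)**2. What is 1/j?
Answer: 2/38809 ≈ 5.1534e-5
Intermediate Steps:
C(Q, G) = (9 + G)**2/2 (C(Q, G) = (G + 9)**2/2 = (9 + G)**2/2)
j = 38809/2 (j = (9 - 206)**2/2 = (1/2)*(-197)**2 = (1/2)*38809 = 38809/2 ≈ 19405.)
1/j = 1/(38809/2) = 2/38809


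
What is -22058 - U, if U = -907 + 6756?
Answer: -27907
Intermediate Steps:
U = 5849
-22058 - U = -22058 - 1*5849 = -22058 - 5849 = -27907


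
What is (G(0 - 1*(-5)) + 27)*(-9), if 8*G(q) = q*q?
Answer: -2169/8 ≈ -271.13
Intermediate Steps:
G(q) = q²/8 (G(q) = (q*q)/8 = q²/8)
(G(0 - 1*(-5)) + 27)*(-9) = ((0 - 1*(-5))²/8 + 27)*(-9) = ((0 + 5)²/8 + 27)*(-9) = ((⅛)*5² + 27)*(-9) = ((⅛)*25 + 27)*(-9) = (25/8 + 27)*(-9) = (241/8)*(-9) = -2169/8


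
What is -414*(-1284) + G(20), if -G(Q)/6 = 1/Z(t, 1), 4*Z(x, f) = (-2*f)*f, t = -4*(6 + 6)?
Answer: 531588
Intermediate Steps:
t = -48 (t = -4*12 = -48)
Z(x, f) = -f²/2 (Z(x, f) = ((-2*f)*f)/4 = (-2*f²)/4 = -f²/2)
G(Q) = 12 (G(Q) = -6/((-½*1²)) = -6/((-½*1)) = -6/(-½) = -6*(-2) = 12)
-414*(-1284) + G(20) = -414*(-1284) + 12 = 531576 + 12 = 531588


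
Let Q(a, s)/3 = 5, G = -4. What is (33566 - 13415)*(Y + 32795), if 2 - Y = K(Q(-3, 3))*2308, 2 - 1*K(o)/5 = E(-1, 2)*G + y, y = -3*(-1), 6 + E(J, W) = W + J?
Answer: 5544285687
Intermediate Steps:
E(J, W) = -6 + J + W (E(J, W) = -6 + (W + J) = -6 + (J + W) = -6 + J + W)
y = 3
Q(a, s) = 15 (Q(a, s) = 3*5 = 15)
K(o) = -105 (K(o) = 10 - 5*((-6 - 1 + 2)*(-4) + 3) = 10 - 5*(-5*(-4) + 3) = 10 - 5*(20 + 3) = 10 - 5*23 = 10 - 115 = -105)
Y = 242342 (Y = 2 - (-105)*2308 = 2 - 1*(-242340) = 2 + 242340 = 242342)
(33566 - 13415)*(Y + 32795) = (33566 - 13415)*(242342 + 32795) = 20151*275137 = 5544285687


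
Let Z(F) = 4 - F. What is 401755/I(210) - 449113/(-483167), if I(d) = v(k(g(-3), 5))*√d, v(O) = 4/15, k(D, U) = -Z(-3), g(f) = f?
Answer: 449113/483167 + 401755*√210/56 ≈ 1.0396e+5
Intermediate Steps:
k(D, U) = -7 (k(D, U) = -(4 - 1*(-3)) = -(4 + 3) = -1*7 = -7)
v(O) = 4/15 (v(O) = 4*(1/15) = 4/15)
I(d) = 4*√d/15
401755/I(210) - 449113/(-483167) = 401755/((4*√210/15)) - 449113/(-483167) = 401755*(√210/56) - 449113*(-1/483167) = 401755*√210/56 + 449113/483167 = 449113/483167 + 401755*√210/56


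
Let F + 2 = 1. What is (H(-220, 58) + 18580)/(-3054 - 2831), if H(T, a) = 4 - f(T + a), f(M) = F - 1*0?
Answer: -3717/1177 ≈ -3.1580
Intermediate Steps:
F = -1 (F = -2 + 1 = -1)
f(M) = -1 (f(M) = -1 - 1*0 = -1 + 0 = -1)
H(T, a) = 5 (H(T, a) = 4 - 1*(-1) = 4 + 1 = 5)
(H(-220, 58) + 18580)/(-3054 - 2831) = (5 + 18580)/(-3054 - 2831) = 18585/(-5885) = 18585*(-1/5885) = -3717/1177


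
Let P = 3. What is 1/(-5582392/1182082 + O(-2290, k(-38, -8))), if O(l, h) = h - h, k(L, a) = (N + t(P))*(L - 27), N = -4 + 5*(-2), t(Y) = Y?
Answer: -591041/2791196 ≈ -0.21175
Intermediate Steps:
N = -14 (N = -4 - 10 = -14)
k(L, a) = 297 - 11*L (k(L, a) = (-14 + 3)*(L - 27) = -11*(-27 + L) = 297 - 11*L)
O(l, h) = 0
1/(-5582392/1182082 + O(-2290, k(-38, -8))) = 1/(-5582392/1182082 + 0) = 1/(-5582392*1/1182082 + 0) = 1/(-2791196/591041 + 0) = 1/(-2791196/591041) = -591041/2791196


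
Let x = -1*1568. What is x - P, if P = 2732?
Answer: -4300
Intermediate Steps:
x = -1568
x - P = -1568 - 1*2732 = -1568 - 2732 = -4300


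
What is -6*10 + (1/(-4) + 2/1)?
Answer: -233/4 ≈ -58.250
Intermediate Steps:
-6*10 + (1/(-4) + 2/1) = -60 + (1*(-¼) + 2*1) = -60 + (-¼ + 2) = -60 + 7/4 = -233/4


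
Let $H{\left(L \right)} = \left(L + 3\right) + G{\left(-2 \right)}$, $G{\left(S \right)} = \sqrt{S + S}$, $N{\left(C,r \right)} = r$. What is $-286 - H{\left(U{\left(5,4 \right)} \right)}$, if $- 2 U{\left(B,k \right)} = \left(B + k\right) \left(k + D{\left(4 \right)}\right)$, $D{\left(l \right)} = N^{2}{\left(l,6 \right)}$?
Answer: $-109 - 2 i \approx -109.0 - 2.0 i$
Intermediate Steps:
$D{\left(l \right)} = 36$ ($D{\left(l \right)} = 6^{2} = 36$)
$G{\left(S \right)} = \sqrt{2} \sqrt{S}$ ($G{\left(S \right)} = \sqrt{2 S} = \sqrt{2} \sqrt{S}$)
$U{\left(B,k \right)} = - \frac{\left(36 + k\right) \left(B + k\right)}{2}$ ($U{\left(B,k \right)} = - \frac{\left(B + k\right) \left(k + 36\right)}{2} = - \frac{\left(B + k\right) \left(36 + k\right)}{2} = - \frac{\left(36 + k\right) \left(B + k\right)}{2}$)
$H{\left(L \right)} = 3 + L + 2 i$ ($H{\left(L \right)} = \left(L + 3\right) + \sqrt{2} \sqrt{-2} = \left(3 + L\right) + \sqrt{2} i \sqrt{2} = \left(3 + L\right) + 2 i = 3 + L + 2 i$)
$-286 - H{\left(U{\left(5,4 \right)} \right)} = -286 - \left(3 - \left(162 + 8 + 10\right) + 2 i\right) = -286 - \left(3 - 180 + 2 i\right) = -286 - \left(-177 + 2 i\right) = -286 + \left(177 - 2 i\right) = -109 - 2 i$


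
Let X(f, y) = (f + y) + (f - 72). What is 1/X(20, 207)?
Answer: 1/175 ≈ 0.0057143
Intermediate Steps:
X(f, y) = -72 + y + 2*f (X(f, y) = (f + y) + (-72 + f) = -72 + y + 2*f)
1/X(20, 207) = 1/(-72 + 207 + 2*20) = 1/(-72 + 207 + 40) = 1/175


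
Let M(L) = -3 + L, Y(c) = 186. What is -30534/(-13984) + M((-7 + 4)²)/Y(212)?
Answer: 480269/216752 ≈ 2.2158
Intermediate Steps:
-30534/(-13984) + M((-7 + 4)²)/Y(212) = -30534/(-13984) + (-3 + (-7 + 4)²)/186 = -30534*(-1/13984) + (-3 + (-3)²)*(1/186) = 15267/6992 + (-3 + 9)*(1/186) = 15267/6992 + 6*(1/186) = 15267/6992 + 1/31 = 480269/216752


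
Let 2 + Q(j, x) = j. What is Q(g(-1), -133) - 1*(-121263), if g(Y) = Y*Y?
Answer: 121262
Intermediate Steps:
g(Y) = Y²
Q(j, x) = -2 + j
Q(g(-1), -133) - 1*(-121263) = (-2 + (-1)²) - 1*(-121263) = (-2 + 1) + 121263 = -1 + 121263 = 121262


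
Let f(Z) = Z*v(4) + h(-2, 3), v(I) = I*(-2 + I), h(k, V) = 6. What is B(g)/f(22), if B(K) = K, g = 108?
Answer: 54/91 ≈ 0.59341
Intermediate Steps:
f(Z) = 6 + 8*Z (f(Z) = Z*(4*(-2 + 4)) + 6 = Z*(4*2) + 6 = Z*8 + 6 = 8*Z + 6 = 6 + 8*Z)
B(g)/f(22) = 108/(6 + 8*22) = 108/(6 + 176) = 108/182 = 108*(1/182) = 54/91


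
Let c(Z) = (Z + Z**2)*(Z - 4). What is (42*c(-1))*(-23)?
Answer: 0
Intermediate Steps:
c(Z) = (-4 + Z)*(Z + Z**2) (c(Z) = (Z + Z**2)*(-4 + Z) = (-4 + Z)*(Z + Z**2))
(42*c(-1))*(-23) = (42*(-(-4 + (-1)**2 - 3*(-1))))*(-23) = (42*(-(-4 + 1 + 3)))*(-23) = (42*(-1*0))*(-23) = (42*0)*(-23) = 0*(-23) = 0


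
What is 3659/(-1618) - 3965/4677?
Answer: -23528513/7567386 ≈ -3.1092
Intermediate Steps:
3659/(-1618) - 3965/4677 = 3659*(-1/1618) - 3965*1/4677 = -3659/1618 - 3965/4677 = -23528513/7567386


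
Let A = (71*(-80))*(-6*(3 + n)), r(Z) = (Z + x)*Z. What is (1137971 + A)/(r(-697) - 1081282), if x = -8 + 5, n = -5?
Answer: -1069811/593382 ≈ -1.8029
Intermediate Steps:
x = -3
r(Z) = Z*(-3 + Z) (r(Z) = (Z - 3)*Z = (-3 + Z)*Z = Z*(-3 + Z))
A = -68160 (A = (71*(-80))*(-6*(3 - 5)) = -(-34080)*(-2) = -5680*12 = -68160)
(1137971 + A)/(r(-697) - 1081282) = (1137971 - 68160)/(-697*(-3 - 697) - 1081282) = 1069811/(-697*(-700) - 1081282) = 1069811/(487900 - 1081282) = 1069811/(-593382) = 1069811*(-1/593382) = -1069811/593382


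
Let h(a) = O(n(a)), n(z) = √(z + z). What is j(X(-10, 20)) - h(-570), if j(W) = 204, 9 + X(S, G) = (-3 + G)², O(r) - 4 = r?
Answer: 200 - 2*I*√285 ≈ 200.0 - 33.764*I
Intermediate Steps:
n(z) = √2*√z (n(z) = √(2*z) = √2*√z)
O(r) = 4 + r
X(S, G) = -9 + (-3 + G)²
h(a) = 4 + √2*√a
j(X(-10, 20)) - h(-570) = 204 - (4 + √2*√(-570)) = 204 - (4 + √2*(I*√570)) = 204 - (4 + 2*I*√285) = 204 + (-4 - 2*I*√285) = 200 - 2*I*√285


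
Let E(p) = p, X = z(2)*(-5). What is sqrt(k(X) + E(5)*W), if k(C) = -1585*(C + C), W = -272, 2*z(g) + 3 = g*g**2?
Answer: sqrt(38265) ≈ 195.61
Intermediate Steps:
z(g) = -3/2 + g**3/2 (z(g) = -3/2 + (g*g**2)/2 = -3/2 + g**3/2)
X = -25/2 (X = (-3/2 + (1/2)*2**3)*(-5) = (-3/2 + (1/2)*8)*(-5) = (-3/2 + 4)*(-5) = (5/2)*(-5) = -25/2 ≈ -12.500)
k(C) = -3170*C
sqrt(k(X) + E(5)*W) = sqrt(-3170*(-25/2) + 5*(-272)) = sqrt(39625 - 1360) = sqrt(38265)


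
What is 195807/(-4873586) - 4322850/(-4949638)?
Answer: 10049303736117/12061243230934 ≈ 0.83319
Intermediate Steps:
195807/(-4873586) - 4322850/(-4949638) = 195807*(-1/4873586) - 4322850*(-1/4949638) = -195807/4873586 + 2161425/2474819 = 10049303736117/12061243230934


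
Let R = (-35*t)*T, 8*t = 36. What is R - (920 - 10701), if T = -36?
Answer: 15451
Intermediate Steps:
t = 9/2 (t = (⅛)*36 = 9/2 ≈ 4.5000)
R = 5670 (R = -35*9/2*(-36) = -315/2*(-36) = 5670)
R - (920 - 10701) = 5670 - (920 - 10701) = 5670 - 1*(-9781) = 5670 + 9781 = 15451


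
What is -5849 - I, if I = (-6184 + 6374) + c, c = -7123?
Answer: 1084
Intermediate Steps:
I = -6933 (I = (-6184 + 6374) - 7123 = 190 - 7123 = -6933)
-5849 - I = -5849 - 1*(-6933) = -5849 + 6933 = 1084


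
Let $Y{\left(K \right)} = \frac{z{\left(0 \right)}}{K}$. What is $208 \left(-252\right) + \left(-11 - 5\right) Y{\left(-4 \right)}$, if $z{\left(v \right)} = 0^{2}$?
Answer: $-52416$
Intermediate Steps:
$z{\left(v \right)} = 0$
$Y{\left(K \right)} = 0$ ($Y{\left(K \right)} = \frac{0}{K} = 0$)
$208 \left(-252\right) + \left(-11 - 5\right) Y{\left(-4 \right)} = 208 \left(-252\right) + \left(-11 - 5\right) 0 = -52416 - 0 = -52416 + 0 = -52416$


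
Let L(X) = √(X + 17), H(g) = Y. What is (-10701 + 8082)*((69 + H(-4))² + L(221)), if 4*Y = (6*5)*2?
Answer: -18479664 - 2619*√238 ≈ -1.8520e+7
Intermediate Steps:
Y = 15 (Y = ((6*5)*2)/4 = (30*2)/4 = (¼)*60 = 15)
H(g) = 15
L(X) = √(17 + X)
(-10701 + 8082)*((69 + H(-4))² + L(221)) = (-10701 + 8082)*((69 + 15)² + √(17 + 221)) = -2619*(84² + √238) = -2619*(7056 + √238) = -18479664 - 2619*√238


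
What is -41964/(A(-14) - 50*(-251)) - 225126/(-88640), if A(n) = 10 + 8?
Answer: -55644087/69626720 ≈ -0.79918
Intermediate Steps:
A(n) = 18
-41964/(A(-14) - 50*(-251)) - 225126/(-88640) = -41964/(18 - 50*(-251)) - 225126/(-88640) = -41964/(18 + 12550) - 225126*(-1/88640) = -41964/12568 + 112563/44320 = -41964*1/12568 + 112563/44320 = -10491/3142 + 112563/44320 = -55644087/69626720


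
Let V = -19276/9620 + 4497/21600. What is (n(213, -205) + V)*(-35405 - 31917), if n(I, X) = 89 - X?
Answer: -34063668332399/1731600 ≈ -1.9672e+7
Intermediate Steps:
V = -6218341/3463200 (V = -19276*1/9620 + 4497*(1/21600) = -4819/2405 + 1499/7200 = -6218341/3463200 ≈ -1.7955)
(n(213, -205) + V)*(-35405 - 31917) = ((89 - 1*(-205)) - 6218341/3463200)*(-35405 - 31917) = ((89 + 205) - 6218341/3463200)*(-67322) = (294 - 6218341/3463200)*(-67322) = (1011962459/3463200)*(-67322) = -34063668332399/1731600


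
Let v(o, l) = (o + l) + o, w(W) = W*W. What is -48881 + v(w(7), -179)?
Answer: -48962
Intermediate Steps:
w(W) = W²
v(o, l) = l + 2*o (v(o, l) = (l + o) + o = l + 2*o)
-48881 + v(w(7), -179) = -48881 + (-179 + 2*7²) = -48881 + (-179 + 2*49) = -48881 + (-179 + 98) = -48881 - 81 = -48962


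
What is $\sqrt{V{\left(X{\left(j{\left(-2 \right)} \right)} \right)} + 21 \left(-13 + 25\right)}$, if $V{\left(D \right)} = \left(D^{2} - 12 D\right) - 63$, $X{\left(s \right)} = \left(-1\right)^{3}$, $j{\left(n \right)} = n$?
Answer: $\sqrt{202} \approx 14.213$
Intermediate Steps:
$X{\left(s \right)} = -1$
$V{\left(D \right)} = -63 + D^{2} - 12 D$
$\sqrt{V{\left(X{\left(j{\left(-2 \right)} \right)} \right)} + 21 \left(-13 + 25\right)} = \sqrt{\left(-63 + \left(-1\right)^{2} - -12\right) + 21 \left(-13 + 25\right)} = \sqrt{\left(-63 + 1 + 12\right) + 21 \cdot 12} = \sqrt{-50 + 252} = \sqrt{202}$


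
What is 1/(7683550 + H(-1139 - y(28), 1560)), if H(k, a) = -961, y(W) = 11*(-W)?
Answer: 1/7682589 ≈ 1.3016e-7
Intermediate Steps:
y(W) = -11*W
1/(7683550 + H(-1139 - y(28), 1560)) = 1/(7683550 - 961) = 1/7682589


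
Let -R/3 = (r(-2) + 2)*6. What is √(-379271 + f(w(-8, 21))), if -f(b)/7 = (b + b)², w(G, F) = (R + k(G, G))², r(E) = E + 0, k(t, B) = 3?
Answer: I*√381539 ≈ 617.69*I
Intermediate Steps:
r(E) = E
R = 0 (R = -3*(-2 + 2)*6 = -0*6 = -3*0 = 0)
w(G, F) = 9 (w(G, F) = (0 + 3)² = 3² = 9)
f(b) = -28*b² (f(b) = -7*(b + b)² = -7*4*b² = -28*b²)
√(-379271 + f(w(-8, 21))) = √(-379271 - 28*9²) = √(-379271 - 28*81) = √(-379271 - 2268) = √(-381539) = I*√381539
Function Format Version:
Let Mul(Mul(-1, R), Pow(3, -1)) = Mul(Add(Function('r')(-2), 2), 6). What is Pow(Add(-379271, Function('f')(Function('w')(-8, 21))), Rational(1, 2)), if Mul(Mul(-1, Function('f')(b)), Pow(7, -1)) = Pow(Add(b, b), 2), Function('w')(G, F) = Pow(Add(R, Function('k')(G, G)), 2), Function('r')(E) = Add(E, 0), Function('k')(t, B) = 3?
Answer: Mul(I, Pow(381539, Rational(1, 2))) ≈ Mul(617.69, I)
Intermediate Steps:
Function('r')(E) = E
R = 0 (R = Mul(-3, Mul(Add(-2, 2), 6)) = Mul(-3, Mul(0, 6)) = Mul(-3, 0) = 0)
Function('w')(G, F) = 9 (Function('w')(G, F) = Pow(Add(0, 3), 2) = Pow(3, 2) = 9)
Function('f')(b) = Mul(-28, Pow(b, 2)) (Function('f')(b) = Mul(-7, Pow(Add(b, b), 2)) = Mul(-7, Pow(Mul(2, b), 2)) = Mul(-7, Mul(4, Pow(b, 2))) = Mul(-28, Pow(b, 2)))
Pow(Add(-379271, Function('f')(Function('w')(-8, 21))), Rational(1, 2)) = Pow(Add(-379271, Mul(-28, Pow(9, 2))), Rational(1, 2)) = Pow(Add(-379271, Mul(-28, 81)), Rational(1, 2)) = Pow(Add(-379271, -2268), Rational(1, 2)) = Pow(-381539, Rational(1, 2)) = Mul(I, Pow(381539, Rational(1, 2)))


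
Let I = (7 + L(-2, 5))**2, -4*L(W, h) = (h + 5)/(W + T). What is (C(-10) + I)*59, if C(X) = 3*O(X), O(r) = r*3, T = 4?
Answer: -53749/16 ≈ -3359.3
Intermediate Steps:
O(r) = 3*r
C(X) = 9*X (C(X) = 3*(3*X) = 9*X)
L(W, h) = -(5 + h)/(4*(4 + W)) (L(W, h) = -(h + 5)/(4*(W + 4)) = -(5 + h)/(4*(4 + W)))
I = 529/16 (I = (7 + (-5 - 1*5)/(4*(4 - 2)))**2 = (7 + (1/4)*(-5 - 5)/2)**2 = (7 + (1/4)*(1/2)*(-10))**2 = (7 - 5/4)**2 = (23/4)**2 = 529/16 ≈ 33.063)
(C(-10) + I)*59 = (9*(-10) + 529/16)*59 = (-90 + 529/16)*59 = -911/16*59 = -53749/16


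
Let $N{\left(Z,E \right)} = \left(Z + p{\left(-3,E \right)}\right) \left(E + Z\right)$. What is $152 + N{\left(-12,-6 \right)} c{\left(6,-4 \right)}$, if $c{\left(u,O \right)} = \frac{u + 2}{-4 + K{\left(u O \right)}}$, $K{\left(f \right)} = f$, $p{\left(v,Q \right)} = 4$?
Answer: $\frac{776}{7} \approx 110.86$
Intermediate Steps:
$c{\left(u,O \right)} = \frac{2 + u}{-4 + O u}$ ($c{\left(u,O \right)} = \frac{u + 2}{-4 + u O} = \frac{2 + u}{-4 + O u}$)
$N{\left(Z,E \right)} = \left(4 + Z\right) \left(E + Z\right)$ ($N{\left(Z,E \right)} = \left(Z + 4\right) \left(E + Z\right) = \left(4 + Z\right) \left(E + Z\right)$)
$152 + N{\left(-12,-6 \right)} c{\left(6,-4 \right)} = 152 + \left(\left(-12\right)^{2} + 4 \left(-6\right) + 4 \left(-12\right) - -72\right) \frac{2 + 6}{-4 - 24} = 152 + \left(144 - 24 - 48 + 72\right) \frac{1}{-4 - 24} \cdot 8 = 152 + 144 \frac{1}{-28} \cdot 8 = 152 + 144 \left(\left(- \frac{1}{28}\right) 8\right) = 152 + 144 \left(- \frac{2}{7}\right) = 152 - \frac{288}{7} = \frac{776}{7}$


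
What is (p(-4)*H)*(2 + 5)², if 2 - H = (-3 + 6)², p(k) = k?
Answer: 1372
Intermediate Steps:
H = -7 (H = 2 - (-3 + 6)² = 2 - 1*3² = 2 - 1*9 = 2 - 9 = -7)
(p(-4)*H)*(2 + 5)² = (-4*(-7))*(2 + 5)² = 28*7² = 28*49 = 1372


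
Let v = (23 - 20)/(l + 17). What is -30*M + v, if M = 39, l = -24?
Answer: -8193/7 ≈ -1170.4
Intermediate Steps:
v = -3/7 (v = (23 - 20)/(-24 + 17) = 3/(-7) = 3*(-⅐) = -3/7 ≈ -0.42857)
-30*M + v = -30*39 - 3/7 = -1170 - 3/7 = -8193/7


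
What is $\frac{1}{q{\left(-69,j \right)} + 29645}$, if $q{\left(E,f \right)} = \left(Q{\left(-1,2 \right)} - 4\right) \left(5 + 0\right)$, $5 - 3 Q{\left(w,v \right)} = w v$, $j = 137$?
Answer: $\frac{3}{88910} \approx 3.3742 \cdot 10^{-5}$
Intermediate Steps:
$Q{\left(w,v \right)} = \frac{5}{3} - \frac{v w}{3}$ ($Q{\left(w,v \right)} = \frac{5}{3} - \frac{w v}{3} = \frac{5}{3} - \frac{v w}{3}$)
$q{\left(E,f \right)} = - \frac{25}{3}$ ($q{\left(E,f \right)} = \left(\left(\frac{5}{3} - \frac{2}{3} \left(-1\right)\right) - 4\right) \left(5 + 0\right) = \left(\left(\frac{5}{3} + \frac{2}{3}\right) - 4\right) 5 = \left(\frac{7}{3} - 4\right) 5 = \left(- \frac{5}{3}\right) 5 = - \frac{25}{3}$)
$\frac{1}{q{\left(-69,j \right)} + 29645} = \frac{1}{- \frac{25}{3} + 29645} = \frac{1}{\frac{88910}{3}} = \frac{3}{88910}$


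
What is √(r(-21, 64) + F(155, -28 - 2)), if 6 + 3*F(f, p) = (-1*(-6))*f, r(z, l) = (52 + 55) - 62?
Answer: √353 ≈ 18.788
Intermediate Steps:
r(z, l) = 45 (r(z, l) = 107 - 62 = 45)
F(f, p) = -2 + 2*f (F(f, p) = -2 + ((-1*(-6))*f)/3 = -2 + (6*f)/3 = -2 + 2*f)
√(r(-21, 64) + F(155, -28 - 2)) = √(45 + (-2 + 2*155)) = √(45 + (-2 + 310)) = √(45 + 308) = √353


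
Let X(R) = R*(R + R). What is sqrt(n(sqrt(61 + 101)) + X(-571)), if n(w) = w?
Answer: sqrt(652082 + 9*sqrt(2)) ≈ 807.52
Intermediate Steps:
X(R) = 2*R**2 (X(R) = R*(2*R) = 2*R**2)
sqrt(n(sqrt(61 + 101)) + X(-571)) = sqrt(sqrt(61 + 101) + 2*(-571)**2) = sqrt(sqrt(162) + 2*326041) = sqrt(9*sqrt(2) + 652082) = sqrt(652082 + 9*sqrt(2))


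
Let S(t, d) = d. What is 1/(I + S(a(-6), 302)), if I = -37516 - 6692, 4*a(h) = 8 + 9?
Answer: -1/43906 ≈ -2.2776e-5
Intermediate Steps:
a(h) = 17/4 (a(h) = (8 + 9)/4 = (¼)*17 = 17/4)
I = -44208
1/(I + S(a(-6), 302)) = 1/(-44208 + 302) = 1/(-43906) = -1/43906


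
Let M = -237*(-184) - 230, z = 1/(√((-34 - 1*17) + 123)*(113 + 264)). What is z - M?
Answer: -43378 + √2/4524 ≈ -43378.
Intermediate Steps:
z = √2/4524 (z = 1/(√((-34 - 17) + 123)*377) = 1/(√(-51 + 123)*377) = 1/(√72*377) = 1/((6*√2)*377) = 1/(2262*√2) = √2/4524 ≈ 0.00031260)
M = 43378 (M = 43608 - 230 = 43378)
z - M = √2/4524 - 1*43378 = √2/4524 - 43378 = -43378 + √2/4524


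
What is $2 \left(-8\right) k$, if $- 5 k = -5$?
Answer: $-16$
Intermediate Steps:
$k = 1$ ($k = \left(- \frac{1}{5}\right) \left(-5\right) = 1$)
$2 \left(-8\right) k = 2 \left(-8\right) 1 = \left(-16\right) 1 = -16$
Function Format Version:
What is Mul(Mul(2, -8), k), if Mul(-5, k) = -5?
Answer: -16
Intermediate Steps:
k = 1 (k = Mul(Rational(-1, 5), -5) = 1)
Mul(Mul(2, -8), k) = Mul(Mul(2, -8), 1) = Mul(-16, 1) = -16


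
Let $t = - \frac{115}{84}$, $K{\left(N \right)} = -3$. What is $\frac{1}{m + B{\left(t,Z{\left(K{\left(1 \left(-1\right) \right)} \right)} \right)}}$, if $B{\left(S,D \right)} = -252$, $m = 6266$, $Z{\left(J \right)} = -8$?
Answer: $\frac{1}{6014} \approx 0.00016628$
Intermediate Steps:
$t = - \frac{115}{84}$ ($t = \left(-115\right) \frac{1}{84} = - \frac{115}{84} \approx -1.369$)
$\frac{1}{m + B{\left(t,Z{\left(K{\left(1 \left(-1\right) \right)} \right)} \right)}} = \frac{1}{6266 - 252} = \frac{1}{6014}$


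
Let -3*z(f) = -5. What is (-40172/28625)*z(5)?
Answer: -40172/17175 ≈ -2.3390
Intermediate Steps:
z(f) = 5/3 (z(f) = -⅓*(-5) = 5/3)
(-40172/28625)*z(5) = -40172/28625*(5/3) = -40172*1/28625*(5/3) = -40172/28625*5/3 = -40172/17175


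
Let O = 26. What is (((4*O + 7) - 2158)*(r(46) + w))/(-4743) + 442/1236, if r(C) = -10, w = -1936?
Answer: -820243771/977058 ≈ -839.50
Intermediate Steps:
(((4*O + 7) - 2158)*(r(46) + w))/(-4743) + 442/1236 = (((4*26 + 7) - 2158)*(-10 - 1936))/(-4743) + 442/1236 = (((104 + 7) - 2158)*(-1946))*(-1/4743) + 442*(1/1236) = ((111 - 2158)*(-1946))*(-1/4743) + 221/618 = -2047*(-1946)*(-1/4743) + 221/618 = 3983462*(-1/4743) + 221/618 = -3983462/4743 + 221/618 = -820243771/977058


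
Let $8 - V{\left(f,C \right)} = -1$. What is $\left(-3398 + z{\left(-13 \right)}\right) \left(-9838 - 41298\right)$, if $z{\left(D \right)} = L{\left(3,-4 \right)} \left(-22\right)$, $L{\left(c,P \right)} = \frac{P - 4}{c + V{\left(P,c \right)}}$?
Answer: $\frac{519030400}{3} \approx 1.7301 \cdot 10^{8}$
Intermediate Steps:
$V{\left(f,C \right)} = 9$ ($V{\left(f,C \right)} = 8 - -1 = 8 + 1 = 9$)
$L{\left(c,P \right)} = \frac{-4 + P}{9 + c}$ ($L{\left(c,P \right)} = \frac{P - 4}{c + 9} = \frac{-4 + P}{9 + c}$)
$z{\left(D \right)} = \frac{44}{3}$ ($z{\left(D \right)} = \frac{-4 - 4}{9 + 3} \left(-22\right) = \frac{1}{12} \left(-8\right) \left(-22\right) = \left(- \frac{2}{3}\right) \left(-22\right) = \frac{44}{3}$)
$\left(-3398 + z{\left(-13 \right)}\right) \left(-9838 - 41298\right) = \left(-3398 + \frac{44}{3}\right) \left(-9838 - 41298\right) = \left(- \frac{10150}{3}\right) \left(-51136\right) = \frac{519030400}{3}$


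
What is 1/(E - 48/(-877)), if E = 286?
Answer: 877/250870 ≈ 0.0034958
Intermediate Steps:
1/(E - 48/(-877)) = 1/(286 - 48/(-877)) = 1/(286 - 48*(-1/877)) = 1/(286 + 48/877) = 1/(250870/877) = 877/250870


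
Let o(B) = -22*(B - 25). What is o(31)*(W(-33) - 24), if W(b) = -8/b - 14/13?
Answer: 42616/13 ≈ 3278.2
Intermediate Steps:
o(B) = 550 - 22*B (o(B) = -22*(-25 + B) = 550 - 22*B)
W(b) = -14/13 - 8/b (W(b) = -8/b - 14*1/13 = -8/b - 14/13 = -14/13 - 8/b)
o(31)*(W(-33) - 24) = (550 - 22*31)*((-14/13 - 8/(-33)) - 24) = (550 - 682)*((-14/13 - 8*(-1/33)) - 24) = -132*((-14/13 + 8/33) - 24) = -132*(-358/429 - 24) = -132*(-10654/429) = 42616/13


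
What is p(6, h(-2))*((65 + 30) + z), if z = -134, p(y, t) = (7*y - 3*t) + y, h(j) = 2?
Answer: -1638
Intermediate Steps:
p(y, t) = -3*t + 8*y (p(y, t) = (-3*t + 7*y) + y = -3*t + 8*y)
p(6, h(-2))*((65 + 30) + z) = (-3*2 + 8*6)*((65 + 30) - 134) = (-6 + 48)*(95 - 134) = 42*(-39) = -1638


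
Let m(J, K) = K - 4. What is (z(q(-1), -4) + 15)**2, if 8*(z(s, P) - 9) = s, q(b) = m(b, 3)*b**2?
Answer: 36481/64 ≈ 570.02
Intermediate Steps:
m(J, K) = -4 + K
q(b) = -b**2 (q(b) = (-4 + 3)*b**2 = -b**2)
z(s, P) = 9 + s/8
(z(q(-1), -4) + 15)**2 = ((9 + (-1*(-1)**2)/8) + 15)**2 = ((9 + (-1*1)/8) + 15)**2 = ((9 + (1/8)*(-1)) + 15)**2 = ((9 - 1/8) + 15)**2 = (71/8 + 15)**2 = (191/8)**2 = 36481/64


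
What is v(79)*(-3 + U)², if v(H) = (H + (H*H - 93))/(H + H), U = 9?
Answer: 112086/79 ≈ 1418.8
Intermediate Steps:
v(H) = (-93 + H + H²)/(2*H) (v(H) = (H + (H² - 93))/((2*H)) = (H + (-93 + H²))*(1/(2*H)) = (-93 + H + H²)*(1/(2*H)) = (-93 + H + H²)/(2*H))
v(79)*(-3 + U)² = ((½)*(-93 + 79*(1 + 79))/79)*(-3 + 9)² = ((½)*(1/79)*(-93 + 79*80))*6² = ((½)*(1/79)*(-93 + 6320))*36 = ((½)*(1/79)*6227)*36 = (6227/158)*36 = 112086/79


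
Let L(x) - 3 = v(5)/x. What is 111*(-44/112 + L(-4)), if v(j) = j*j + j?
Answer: -15207/28 ≈ -543.11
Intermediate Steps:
v(j) = j + j² (v(j) = j² + j = j + j²)
L(x) = 3 + 30/x (L(x) = 3 + (5*(1 + 5))/x = 3 + (5*6)/x = 3 + 30/x)
111*(-44/112 + L(-4)) = 111*(-44/112 + (3 + 30/(-4))) = 111*(-44/112 + (3 + 30*(-¼))) = 111*(-1*11/28 + (3 - 15/2)) = 111*(-11/28 - 9/2) = 111*(-137/28) = -15207/28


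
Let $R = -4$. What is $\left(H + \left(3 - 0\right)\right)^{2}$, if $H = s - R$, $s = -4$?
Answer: $9$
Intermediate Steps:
$H = 0$ ($H = -4 - -4 = -4 + 4 = 0$)
$\left(H + \left(3 - 0\right)\right)^{2} = \left(0 + \left(3 - 0\right)\right)^{2} = \left(0 + \left(3 + 0\right)\right)^{2} = \left(0 + 3\right)^{2} = 3^{2} = 9$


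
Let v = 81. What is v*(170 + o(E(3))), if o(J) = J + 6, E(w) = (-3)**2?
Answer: 14985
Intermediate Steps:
E(w) = 9
o(J) = 6 + J
v*(170 + o(E(3))) = 81*(170 + (6 + 9)) = 81*(170 + 15) = 81*185 = 14985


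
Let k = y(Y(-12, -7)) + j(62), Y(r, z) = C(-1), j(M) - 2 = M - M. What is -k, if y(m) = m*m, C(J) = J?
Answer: -3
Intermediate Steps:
j(M) = 2 (j(M) = 2 + (M - M) = 2 + 0 = 2)
Y(r, z) = -1
y(m) = m²
k = 3 (k = (-1)² + 2 = 1 + 2 = 3)
-k = -1*3 = -3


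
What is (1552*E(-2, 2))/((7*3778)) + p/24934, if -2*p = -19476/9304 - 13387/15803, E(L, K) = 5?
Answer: 1016230321359801/3462606653671256 ≈ 0.29349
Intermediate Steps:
p = 108082969/73515556 (p = -(-19476/9304 - 13387/15803)/2 = -(-19476*1/9304 - 13387*1/15803)/2 = -(-4869/2326 - 13387/15803)/2 = -½*(-108082969/36757778) = 108082969/73515556 ≈ 1.4702)
(1552*E(-2, 2))/((7*3778)) + p/24934 = (1552*5)/((7*3778)) + (108082969/73515556)/24934 = 7760/26446 + (108082969/73515556)*(1/24934) = 7760*(1/26446) + 108082969/1833036873304 = 3880/13223 + 108082969/1833036873304 = 1016230321359801/3462606653671256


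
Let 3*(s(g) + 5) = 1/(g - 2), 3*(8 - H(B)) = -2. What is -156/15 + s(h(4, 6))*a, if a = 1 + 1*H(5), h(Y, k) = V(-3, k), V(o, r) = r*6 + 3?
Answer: -97646/1665 ≈ -58.646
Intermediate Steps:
V(o, r) = 3 + 6*r (V(o, r) = 6*r + 3 = 3 + 6*r)
h(Y, k) = 3 + 6*k
H(B) = 26/3 (H(B) = 8 - 1/3*(-2) = 8 + 2/3 = 26/3)
a = 29/3 (a = 1 + 1*(26/3) = 1 + 26/3 = 29/3 ≈ 9.6667)
s(g) = -5 + 1/(3*(-2 + g)) (s(g) = -5 + 1/(3*(g - 2)) = -5 + 1/(3*(-2 + g)))
-156/15 + s(h(4, 6))*a = -156/15 + ((31 - 15*(3 + 6*6))/(3*(-2 + (3 + 6*6))))*(29/3) = -156*1/15 + ((31 - 15*(3 + 36))/(3*(-2 + (3 + 36))))*(29/3) = -52/5 + ((31 - 15*39)/(3*(-2 + 39)))*(29/3) = -52/5 + ((1/3)*(31 - 585)/37)*(29/3) = -52/5 + ((1/3)*(1/37)*(-554))*(29/3) = -52/5 - 554/111*29/3 = -52/5 - 16066/333 = -97646/1665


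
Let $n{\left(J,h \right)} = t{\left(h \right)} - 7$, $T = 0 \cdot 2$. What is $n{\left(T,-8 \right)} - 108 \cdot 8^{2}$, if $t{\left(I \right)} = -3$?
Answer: $-6922$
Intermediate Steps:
$T = 0$
$n{\left(J,h \right)} = -10$ ($n{\left(J,h \right)} = -3 - 7 = -10$)
$n{\left(T,-8 \right)} - 108 \cdot 8^{2} = -10 - 108 \cdot 8^{2} = -10 - 6912 = -6922$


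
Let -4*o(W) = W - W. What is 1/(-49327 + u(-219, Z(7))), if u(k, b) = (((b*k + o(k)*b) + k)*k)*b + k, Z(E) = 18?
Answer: 1/16353116 ≈ 6.1150e-8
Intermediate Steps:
o(W) = 0 (o(W) = -(W - W)/4 = -¼*0 = 0)
u(k, b) = k + b*k*(k + b*k) (u(k, b) = (((b*k + 0*b) + k)*k)*b + k = (((b*k + 0) + k)*k)*b + k = ((b*k + k)*k)*b + k = ((k + b*k)*k)*b + k = (k*(k + b*k))*b + k = b*k*(k + b*k) + k = k + b*k*(k + b*k))
1/(-49327 + u(-219, Z(7))) = 1/(-49327 - 219*(1 + 18*(-219) - 219*18²)) = 1/(-49327 - 219*(1 - 3942 - 219*324)) = 1/(-49327 - 219*(1 - 3942 - 70956)) = 1/(-49327 - 219*(-74897)) = 1/(-49327 + 16402443) = 1/16353116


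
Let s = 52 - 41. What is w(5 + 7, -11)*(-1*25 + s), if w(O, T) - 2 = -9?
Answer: 98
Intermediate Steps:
s = 11
w(O, T) = -7 (w(O, T) = 2 - 9 = -7)
w(5 + 7, -11)*(-1*25 + s) = -7*(-1*25 + 11) = -7*(-25 + 11) = -7*(-14) = 98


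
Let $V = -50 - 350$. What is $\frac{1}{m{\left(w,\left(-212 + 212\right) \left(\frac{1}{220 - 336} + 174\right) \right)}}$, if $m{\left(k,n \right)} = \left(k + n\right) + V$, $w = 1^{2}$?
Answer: $- \frac{1}{399} \approx -0.0025063$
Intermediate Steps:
$w = 1$
$V = -400$
$m{\left(k,n \right)} = -400 + k + n$ ($m{\left(k,n \right)} = \left(k + n\right) - 400 = -400 + k + n$)
$\frac{1}{m{\left(w,\left(-212 + 212\right) \left(\frac{1}{220 - 336} + 174\right) \right)}} = \frac{1}{-400 + 1 + \left(-212 + 212\right) \left(\frac{1}{220 - 336} + 174\right)} = \frac{1}{-400 + 1 + 0 \left(\frac{1}{-116} + 174\right)} = \frac{1}{-400 + 1 + 0 \left(- \frac{1}{116} + 174\right)} = \frac{1}{-400 + 1 + 0 \cdot \frac{20183}{116}} = \frac{1}{-400 + 1 + 0} = \frac{1}{-399} = - \frac{1}{399}$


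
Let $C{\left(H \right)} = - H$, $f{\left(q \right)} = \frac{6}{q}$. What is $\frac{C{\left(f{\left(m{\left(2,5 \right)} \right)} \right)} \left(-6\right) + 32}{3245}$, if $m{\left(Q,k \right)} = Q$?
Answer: $\frac{10}{649} \approx 0.015408$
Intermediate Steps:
$\frac{C{\left(f{\left(m{\left(2,5 \right)} \right)} \right)} \left(-6\right) + 32}{3245} = \frac{- \frac{6}{2} \left(-6\right) + 32}{3245} = \left(- \frac{6}{2} \left(-6\right) + 32\right) \frac{1}{3245} = \left(\left(-1\right) 3 \left(-6\right) + 32\right) \frac{1}{3245} = \left(\left(-3\right) \left(-6\right) + 32\right) \frac{1}{3245} = \left(18 + 32\right) \frac{1}{3245} = 50 \cdot \frac{1}{3245} = \frac{10}{649}$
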